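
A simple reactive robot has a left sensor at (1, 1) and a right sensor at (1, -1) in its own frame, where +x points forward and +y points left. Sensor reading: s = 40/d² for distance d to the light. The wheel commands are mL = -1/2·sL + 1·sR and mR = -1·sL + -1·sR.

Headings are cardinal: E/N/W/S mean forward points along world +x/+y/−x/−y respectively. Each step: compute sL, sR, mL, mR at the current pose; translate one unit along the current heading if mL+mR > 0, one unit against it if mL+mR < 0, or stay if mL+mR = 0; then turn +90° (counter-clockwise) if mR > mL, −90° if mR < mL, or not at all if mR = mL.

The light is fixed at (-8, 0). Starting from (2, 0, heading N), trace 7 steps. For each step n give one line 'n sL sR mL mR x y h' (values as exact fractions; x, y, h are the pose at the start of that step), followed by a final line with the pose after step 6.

0 20/41 20/61 210/2501 -2040/2501 2 0 N
1 40/121 8/25 468/3025 -1968/3025 2 -1 E
2 5/13 10/17 175/442 -215/221 1 -1 S
3 8/13 8/13 4/13 -16/13 1 0 W
4 20/41 20/61 210/2501 -2040/2501 2 0 N
5 40/121 8/25 468/3025 -1968/3025 2 -1 E
6 5/13 10/17 175/442 -215/221 1 -1 S
final 1 0 W

n=0: pose=(2,0,N); sL=20/41, sR=20/61; mL=210/2501, mR=-2040/2501; mL+mR=-30/41 → advance -1; mR−mL=-2250/2501 → turn -1·90°
n=1: pose=(2,-1,E); sL=40/121, sR=8/25; mL=468/3025, mR=-1968/3025; mL+mR=-60/121 → advance -1; mR−mL=-2436/3025 → turn -1·90°
n=2: pose=(1,-1,S); sL=5/13, sR=10/17; mL=175/442, mR=-215/221; mL+mR=-15/26 → advance -1; mR−mL=-605/442 → turn -1·90°
n=3: pose=(1,0,W); sL=8/13, sR=8/13; mL=4/13, mR=-16/13; mL+mR=-12/13 → advance -1; mR−mL=-20/13 → turn -1·90°
n=4: pose=(2,0,N); sL=20/41, sR=20/61; mL=210/2501, mR=-2040/2501; mL+mR=-30/41 → advance -1; mR−mL=-2250/2501 → turn -1·90°
n=5: pose=(2,-1,E); sL=40/121, sR=8/25; mL=468/3025, mR=-1968/3025; mL+mR=-60/121 → advance -1; mR−mL=-2436/3025 → turn -1·90°
n=6: pose=(1,-1,S); sL=5/13, sR=10/17; mL=175/442, mR=-215/221; mL+mR=-15/26 → advance -1; mR−mL=-605/442 → turn -1·90°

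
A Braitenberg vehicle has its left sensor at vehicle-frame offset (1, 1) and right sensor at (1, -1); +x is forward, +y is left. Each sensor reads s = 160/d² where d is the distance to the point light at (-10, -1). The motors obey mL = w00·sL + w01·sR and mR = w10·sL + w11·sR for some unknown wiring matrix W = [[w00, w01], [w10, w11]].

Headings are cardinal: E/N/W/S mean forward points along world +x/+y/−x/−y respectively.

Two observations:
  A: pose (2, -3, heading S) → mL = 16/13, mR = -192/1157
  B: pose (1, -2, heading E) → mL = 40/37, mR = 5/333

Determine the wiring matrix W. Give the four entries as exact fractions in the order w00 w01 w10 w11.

0 1 1/2 -1/2

obs A: pose=(2,-3,S) → sL=80/89, sR=16/13, mL=16/13, mR=-192/1157
obs B: pose=(1,-2,E) → sL=10/9, sR=40/37, mL=40/37, mR=5/333
sensor matrix S = [[80/89, 16/13], [10/9, 40/37]]; det S = -152480/385281
solve [mL_A; mL_B] = S·[w00; w01] and [mR_A; mR_B] = S·[w10; w11]:
  w00 = 0, w01 = 1, w10 = 1/2, w11 = -1/2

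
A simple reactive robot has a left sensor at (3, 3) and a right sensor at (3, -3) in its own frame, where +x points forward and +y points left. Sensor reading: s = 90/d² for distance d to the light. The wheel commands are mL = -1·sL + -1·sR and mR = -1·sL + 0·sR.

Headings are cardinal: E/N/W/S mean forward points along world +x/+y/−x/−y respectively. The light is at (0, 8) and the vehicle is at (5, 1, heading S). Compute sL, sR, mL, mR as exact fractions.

45/82 45/52 -3015/2132 -45/82

left sensor world pos  = (8, -2); dL² = 164
right sensor world pos = (2, -2); dR² = 104
sL = 90/164 = 45/82
sR = 90/104 = 45/52
mL = -1·sL + -1·sR = -3015/2132
mR = -1·sL + 0·sR = -45/82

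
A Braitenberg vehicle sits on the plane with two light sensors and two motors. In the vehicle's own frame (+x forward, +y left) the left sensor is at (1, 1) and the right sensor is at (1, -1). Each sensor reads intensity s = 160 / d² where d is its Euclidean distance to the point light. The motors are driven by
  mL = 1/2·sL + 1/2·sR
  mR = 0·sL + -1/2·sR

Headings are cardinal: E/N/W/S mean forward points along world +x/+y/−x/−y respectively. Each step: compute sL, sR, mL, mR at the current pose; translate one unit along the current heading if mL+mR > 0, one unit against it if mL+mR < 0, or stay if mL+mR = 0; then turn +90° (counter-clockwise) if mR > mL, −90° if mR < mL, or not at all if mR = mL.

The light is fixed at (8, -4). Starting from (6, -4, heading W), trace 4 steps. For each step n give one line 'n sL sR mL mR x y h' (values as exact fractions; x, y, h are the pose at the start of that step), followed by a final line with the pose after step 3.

0 16 16 16 -8 6 -4 W
1 160/17 32 352/17 -16 5 -4 N
2 20 40 30 -20 5 -3 E
3 160 160/9 800/9 -80/9 6 -3 S
final 6 -4 W

n=0: pose=(6,-4,W); sL=16, sR=16; mL=16, mR=-8; mL+mR=8 → advance +1; mR−mL=-24 → turn -1·90°
n=1: pose=(5,-4,N); sL=160/17, sR=32; mL=352/17, mR=-16; mL+mR=80/17 → advance +1; mR−mL=-624/17 → turn -1·90°
n=2: pose=(5,-3,E); sL=20, sR=40; mL=30, mR=-20; mL+mR=10 → advance +1; mR−mL=-50 → turn -1·90°
n=3: pose=(6,-3,S); sL=160, sR=160/9; mL=800/9, mR=-80/9; mL+mR=80 → advance +1; mR−mL=-880/9 → turn -1·90°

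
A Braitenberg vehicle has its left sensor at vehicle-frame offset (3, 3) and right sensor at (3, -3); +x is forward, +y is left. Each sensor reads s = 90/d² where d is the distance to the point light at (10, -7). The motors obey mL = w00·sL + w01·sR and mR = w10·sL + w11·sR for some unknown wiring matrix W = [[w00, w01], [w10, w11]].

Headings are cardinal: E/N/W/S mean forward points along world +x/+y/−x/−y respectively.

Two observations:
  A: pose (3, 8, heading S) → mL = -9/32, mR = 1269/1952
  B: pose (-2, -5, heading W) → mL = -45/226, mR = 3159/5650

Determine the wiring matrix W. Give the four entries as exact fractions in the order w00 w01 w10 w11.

-1/2 0 1/2 1

obs A: pose=(3,8,S) → sL=9/16, sR=45/122, mL=-9/32, mR=1269/1952
obs B: pose=(-2,-5,W) → sL=45/113, sR=9/25, mL=-45/226, mR=3159/5650
sensor matrix S = [[9/16, 45/122], [45/113, 9/25]]; det S = 153333/2757200
solve [mL_A; mL_B] = S·[w00; w01] and [mR_A; mR_B] = S·[w10; w11]:
  w00 = -1/2, w01 = 0, w10 = 1/2, w11 = 1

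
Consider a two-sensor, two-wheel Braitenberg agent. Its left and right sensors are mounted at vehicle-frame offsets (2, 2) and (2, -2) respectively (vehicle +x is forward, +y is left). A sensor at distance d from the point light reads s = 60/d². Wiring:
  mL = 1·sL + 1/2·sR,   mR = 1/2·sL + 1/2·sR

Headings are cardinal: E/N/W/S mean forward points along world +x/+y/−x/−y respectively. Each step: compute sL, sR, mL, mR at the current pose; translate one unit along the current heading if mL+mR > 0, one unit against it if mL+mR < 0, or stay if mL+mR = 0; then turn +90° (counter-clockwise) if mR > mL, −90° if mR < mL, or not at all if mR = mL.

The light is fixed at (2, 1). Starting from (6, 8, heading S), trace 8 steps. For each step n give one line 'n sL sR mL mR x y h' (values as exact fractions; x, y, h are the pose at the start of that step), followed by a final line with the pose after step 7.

n=0: pose=(6,8,S); sL=60/61, sR=60/29; mL=3570/1769, mR=2700/1769; mL+mR=6270/1769 → advance +1; mR−mL=-30/61 → turn -1·90°
n=1: pose=(6,7,W); sL=3, sR=15/17; mL=117/34, mR=33/17; mL+mR=183/34 → advance +1; mR−mL=-3/2 → turn -1·90°
n=2: pose=(5,7,N); sL=12/13, sR=60/89; mL=1458/1157, mR=924/1157; mL+mR=2382/1157 → advance +1; mR−mL=-6/13 → turn -1·90°
n=3: pose=(5,8,E); sL=30/53, sR=6/5; mL=309/265, mR=234/265; mL+mR=543/265 → advance +1; mR−mL=-15/53 → turn -1·90°
n=4: pose=(6,8,S); sL=60/61, sR=60/29; mL=3570/1769, mR=2700/1769; mL+mR=6270/1769 → advance +1; mR−mL=-30/61 → turn -1·90°
n=5: pose=(6,7,W); sL=3, sR=15/17; mL=117/34, mR=33/17; mL+mR=183/34 → advance +1; mR−mL=-3/2 → turn -1·90°
n=6: pose=(5,7,N); sL=12/13, sR=60/89; mL=1458/1157, mR=924/1157; mL+mR=2382/1157 → advance +1; mR−mL=-6/13 → turn -1·90°
n=7: pose=(5,8,E); sL=30/53, sR=6/5; mL=309/265, mR=234/265; mL+mR=543/265 → advance +1; mR−mL=-15/53 → turn -1·90°

0 60/61 60/29 3570/1769 2700/1769 6 8 S
1 3 15/17 117/34 33/17 6 7 W
2 12/13 60/89 1458/1157 924/1157 5 7 N
3 30/53 6/5 309/265 234/265 5 8 E
4 60/61 60/29 3570/1769 2700/1769 6 8 S
5 3 15/17 117/34 33/17 6 7 W
6 12/13 60/89 1458/1157 924/1157 5 7 N
7 30/53 6/5 309/265 234/265 5 8 E
final 6 8 S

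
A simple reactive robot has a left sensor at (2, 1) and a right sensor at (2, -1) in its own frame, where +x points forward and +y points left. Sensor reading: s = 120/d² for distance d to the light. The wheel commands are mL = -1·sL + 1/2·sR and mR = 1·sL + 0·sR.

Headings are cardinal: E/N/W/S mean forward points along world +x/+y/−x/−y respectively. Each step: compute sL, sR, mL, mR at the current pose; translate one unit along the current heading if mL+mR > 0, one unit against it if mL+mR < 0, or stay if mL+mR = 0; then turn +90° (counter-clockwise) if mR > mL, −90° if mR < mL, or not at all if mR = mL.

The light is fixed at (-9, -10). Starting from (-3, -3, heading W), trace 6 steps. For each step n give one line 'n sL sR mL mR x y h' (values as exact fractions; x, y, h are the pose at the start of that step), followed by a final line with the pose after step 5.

n=0: pose=(-3,-3,W); sL=30/13, sR=3/2; mL=-81/52, mR=30/13; mL+mR=3/4 → advance +1; mR−mL=201/52 → turn +1·90°
n=1: pose=(-4,-3,S); sL=120/61, sR=120/41; mL=-1260/2501, mR=120/61; mL+mR=60/41 → advance +1; mR−mL=6180/2501 → turn +1·90°
n=2: pose=(-4,-4,E); sL=60/49, sR=60/37; mL=-750/1813, mR=60/49; mL+mR=30/37 → advance +1; mR−mL=2970/1813 → turn +1·90°
n=3: pose=(-3,-4,N); sL=120/89, sR=120/113; mL=-8220/10057, mR=120/89; mL+mR=60/113 → advance +1; mR−mL=21780/10057 → turn +1·90°
n=4: pose=(-3,-3,W); sL=30/13, sR=3/2; mL=-81/52, mR=30/13; mL+mR=3/4 → advance +1; mR−mL=201/52 → turn +1·90°
n=5: pose=(-4,-3,S); sL=120/61, sR=120/41; mL=-1260/2501, mR=120/61; mL+mR=60/41 → advance +1; mR−mL=6180/2501 → turn +1·90°

0 30/13 3/2 -81/52 30/13 -3 -3 W
1 120/61 120/41 -1260/2501 120/61 -4 -3 S
2 60/49 60/37 -750/1813 60/49 -4 -4 E
3 120/89 120/113 -8220/10057 120/89 -3 -4 N
4 30/13 3/2 -81/52 30/13 -3 -3 W
5 120/61 120/41 -1260/2501 120/61 -4 -3 S
final -4 -4 E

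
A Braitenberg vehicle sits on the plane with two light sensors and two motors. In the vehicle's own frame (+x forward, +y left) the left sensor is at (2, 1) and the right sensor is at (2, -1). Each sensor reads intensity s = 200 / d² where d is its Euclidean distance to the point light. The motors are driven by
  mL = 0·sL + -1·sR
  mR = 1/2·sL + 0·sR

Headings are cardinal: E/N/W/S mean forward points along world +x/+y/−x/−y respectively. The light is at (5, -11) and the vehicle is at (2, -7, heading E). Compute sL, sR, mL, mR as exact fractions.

left sensor world pos  = (4, -6); dL² = 26
right sensor world pos = (4, -8); dR² = 10
sL = 200/26 = 100/13
sR = 200/10 = 20
mL = 0·sL + -1·sR = -20
mR = 1/2·sL + 0·sR = 50/13

100/13 20 -20 50/13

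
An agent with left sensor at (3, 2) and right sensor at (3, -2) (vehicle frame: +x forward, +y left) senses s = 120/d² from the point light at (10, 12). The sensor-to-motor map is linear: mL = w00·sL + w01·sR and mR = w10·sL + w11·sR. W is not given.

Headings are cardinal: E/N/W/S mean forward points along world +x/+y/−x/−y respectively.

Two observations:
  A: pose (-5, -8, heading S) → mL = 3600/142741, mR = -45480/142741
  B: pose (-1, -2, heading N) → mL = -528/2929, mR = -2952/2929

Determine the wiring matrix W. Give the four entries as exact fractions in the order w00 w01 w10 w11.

1 -1 -1 -1

obs A: pose=(-5,-8,S) → sL=60/349, sR=60/409, mL=3600/142741, mR=-45480/142741
obs B: pose=(-1,-2,N) → sL=12/29, sR=60/101, mL=-528/2929, mR=-2952/2929
sensor matrix S = [[60/349, 60/409], [12/29, 60/101]]; det S = 17320320/418088389
solve [mL_A; mL_B] = S·[w00; w01] and [mR_A; mR_B] = S·[w10; w11]:
  w00 = 1, w01 = -1, w10 = -1, w11 = -1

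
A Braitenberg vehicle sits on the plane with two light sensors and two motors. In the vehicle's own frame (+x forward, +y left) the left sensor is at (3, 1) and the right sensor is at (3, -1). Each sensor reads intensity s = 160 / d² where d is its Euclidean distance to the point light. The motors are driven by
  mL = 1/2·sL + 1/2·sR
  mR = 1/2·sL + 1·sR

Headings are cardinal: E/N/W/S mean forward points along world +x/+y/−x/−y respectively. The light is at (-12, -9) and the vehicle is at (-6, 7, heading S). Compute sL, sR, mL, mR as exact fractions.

left sensor world pos  = (-5, 4); dL² = 218
right sensor world pos = (-7, 4); dR² = 194
sL = 160/218 = 80/109
sR = 160/194 = 80/97
mL = 1/2·sL + 1/2·sR = 8240/10573
mR = 1/2·sL + 1·sR = 12600/10573

80/109 80/97 8240/10573 12600/10573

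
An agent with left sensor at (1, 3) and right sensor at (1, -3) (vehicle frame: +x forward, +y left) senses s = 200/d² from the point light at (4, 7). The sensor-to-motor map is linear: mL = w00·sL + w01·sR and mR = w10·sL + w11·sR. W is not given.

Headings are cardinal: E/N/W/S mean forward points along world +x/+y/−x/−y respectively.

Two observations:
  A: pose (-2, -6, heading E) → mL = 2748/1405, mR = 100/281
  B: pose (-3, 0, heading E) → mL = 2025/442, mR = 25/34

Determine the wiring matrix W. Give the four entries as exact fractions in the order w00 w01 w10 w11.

obs A: pose=(-2,-6,E) → sL=8/5, sR=200/281, mL=2748/1405, mR=100/281
obs B: pose=(-3,0,E) → sL=50/13, sR=25/17, mL=2025/442, mR=25/34
sensor matrix S = [[8/5, 200/281], [50/13, 25/17]]; det S = -23880/62101
solve [mL_A; mL_B] = S·[w00; w01] and [mR_A; mR_B] = S·[w10; w11]:
  w00 = 1, w01 = 1/2, w10 = 0, w11 = 1/2

1 1/2 0 1/2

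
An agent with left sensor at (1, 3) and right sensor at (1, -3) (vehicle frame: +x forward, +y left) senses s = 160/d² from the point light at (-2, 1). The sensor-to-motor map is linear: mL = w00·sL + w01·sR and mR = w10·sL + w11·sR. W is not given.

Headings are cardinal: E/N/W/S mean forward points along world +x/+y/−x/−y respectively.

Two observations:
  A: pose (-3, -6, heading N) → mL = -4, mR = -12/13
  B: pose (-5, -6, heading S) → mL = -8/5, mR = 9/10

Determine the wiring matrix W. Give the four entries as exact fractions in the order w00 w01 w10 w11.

0 -1 1 -1

obs A: pose=(-3,-6,N) → sL=40/13, sR=4, mL=-4, mR=-12/13
obs B: pose=(-5,-6,S) → sL=5/2, sR=8/5, mL=-8/5, mR=9/10
sensor matrix S = [[40/13, 4], [5/2, 8/5]]; det S = -66/13
solve [mL_A; mL_B] = S·[w00; w01] and [mR_A; mR_B] = S·[w10; w11]:
  w00 = 0, w01 = -1, w10 = 1, w11 = -1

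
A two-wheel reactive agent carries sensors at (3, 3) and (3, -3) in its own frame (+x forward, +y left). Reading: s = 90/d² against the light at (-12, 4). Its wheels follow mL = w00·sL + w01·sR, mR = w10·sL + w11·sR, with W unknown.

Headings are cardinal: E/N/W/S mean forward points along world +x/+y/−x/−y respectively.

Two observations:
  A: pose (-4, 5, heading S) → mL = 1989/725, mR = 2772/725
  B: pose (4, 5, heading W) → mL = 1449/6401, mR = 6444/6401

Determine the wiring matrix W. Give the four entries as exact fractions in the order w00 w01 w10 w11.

obs A: pose=(-4,5,S) → sL=18/25, sR=90/29, mL=1989/725, mR=2772/725
obs B: pose=(4,5,W) → sL=90/173, sR=18/37, mL=1449/6401, mR=6444/6401
sensor matrix S = [[18/25, 90/29], [90/173, 18/37]]; det S = -5866992/4640725
solve [mL_A; mL_B] = S·[w00; w01] and [mR_A; mR_B] = S·[w10; w11]:
  w00 = -1/2, w01 = 1, w10 = 1, w11 = 1

-1/2 1 1 1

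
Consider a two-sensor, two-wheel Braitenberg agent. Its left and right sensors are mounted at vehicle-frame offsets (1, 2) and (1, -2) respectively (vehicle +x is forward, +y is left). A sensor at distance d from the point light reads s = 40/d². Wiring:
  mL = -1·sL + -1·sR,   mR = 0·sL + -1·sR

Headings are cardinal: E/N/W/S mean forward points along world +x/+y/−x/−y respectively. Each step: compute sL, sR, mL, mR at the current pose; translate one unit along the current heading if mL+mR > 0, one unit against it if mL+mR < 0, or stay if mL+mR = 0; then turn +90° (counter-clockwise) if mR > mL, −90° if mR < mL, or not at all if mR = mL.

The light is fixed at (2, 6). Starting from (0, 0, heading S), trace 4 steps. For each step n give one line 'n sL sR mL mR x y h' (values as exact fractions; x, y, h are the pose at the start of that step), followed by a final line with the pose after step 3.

0 40/49 8/13 -912/637 -8/13 0 0 S
1 4 4/5 -24/5 -4/5 0 1 E
2 40/41 40/17 -2320/697 -40/17 -1 1 N
3 1/2 5/4 -7/4 -5/4 -1 0 W
final 0 0 S

n=0: pose=(0,0,S); sL=40/49, sR=8/13; mL=-912/637, mR=-8/13; mL+mR=-1304/637 → advance -1; mR−mL=40/49 → turn +1·90°
n=1: pose=(0,1,E); sL=4, sR=4/5; mL=-24/5, mR=-4/5; mL+mR=-28/5 → advance -1; mR−mL=4 → turn +1·90°
n=2: pose=(-1,1,N); sL=40/41, sR=40/17; mL=-2320/697, mR=-40/17; mL+mR=-3960/697 → advance -1; mR−mL=40/41 → turn +1·90°
n=3: pose=(-1,0,W); sL=1/2, sR=5/4; mL=-7/4, mR=-5/4; mL+mR=-3 → advance -1; mR−mL=1/2 → turn +1·90°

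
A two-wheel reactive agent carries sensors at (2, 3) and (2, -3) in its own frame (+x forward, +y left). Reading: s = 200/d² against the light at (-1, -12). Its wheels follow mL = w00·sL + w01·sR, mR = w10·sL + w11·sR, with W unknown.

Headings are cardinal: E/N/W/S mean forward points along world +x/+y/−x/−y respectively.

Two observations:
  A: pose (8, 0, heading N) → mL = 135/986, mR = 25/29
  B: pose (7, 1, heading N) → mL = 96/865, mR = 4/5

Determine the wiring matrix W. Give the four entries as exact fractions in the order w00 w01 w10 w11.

obs A: pose=(8,0,N) → sL=25/29, sR=10/17, mL=135/986, mR=25/29
obs B: pose=(7,1,N) → sL=4/5, sR=100/173, mL=96/865, mR=4/5
sensor matrix S = [[25/29, 10/17], [4/5, 100/173]]; det S = 2364/85289
solve [mL_A; mL_B] = S·[w00; w01] and [mR_A; mR_B] = S·[w10; w11]:
  w00 = 1/2, w01 = -1/2, w10 = 1, w11 = 0

1/2 -1/2 1 0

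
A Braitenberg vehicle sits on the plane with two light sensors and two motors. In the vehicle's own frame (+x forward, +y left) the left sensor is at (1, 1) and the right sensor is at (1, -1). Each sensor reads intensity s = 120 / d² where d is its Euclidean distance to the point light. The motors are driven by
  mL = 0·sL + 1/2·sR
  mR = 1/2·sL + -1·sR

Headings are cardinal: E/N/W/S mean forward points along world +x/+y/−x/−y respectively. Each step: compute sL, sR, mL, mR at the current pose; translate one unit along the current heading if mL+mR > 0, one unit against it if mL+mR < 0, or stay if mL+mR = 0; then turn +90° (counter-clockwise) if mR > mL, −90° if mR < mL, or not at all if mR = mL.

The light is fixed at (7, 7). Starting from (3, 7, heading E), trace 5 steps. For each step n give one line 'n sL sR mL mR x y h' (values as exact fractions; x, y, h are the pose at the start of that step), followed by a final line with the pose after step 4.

n=0: pose=(3,7,E); sL=12, sR=12; mL=6, mR=-6; mL+mR=0 → advance +0; mR−mL=-12 → turn -1·90°
n=1: pose=(3,7,S); sL=12, sR=60/13; mL=30/13, mR=18/13; mL+mR=48/13 → advance +1; mR−mL=-12/13 → turn -1·90°
n=2: pose=(3,6,W); sL=120/29, sR=24/5; mL=12/5, mR=-396/145; mL+mR=-48/145 → advance -1; mR−mL=-744/145 → turn -1·90°
n=3: pose=(4,6,N); sL=15/2, sR=30; mL=15, mR=-105/4; mL+mR=-45/4 → advance -1; mR−mL=-165/4 → turn -1·90°
n=4: pose=(4,5,E); sL=24, sR=120/13; mL=60/13, mR=36/13; mL+mR=96/13 → advance +1; mR−mL=-24/13 → turn -1·90°

0 12 12 6 -6 3 7 E
1 12 60/13 30/13 18/13 3 7 S
2 120/29 24/5 12/5 -396/145 3 6 W
3 15/2 30 15 -105/4 4 6 N
4 24 120/13 60/13 36/13 4 5 E
final 5 5 S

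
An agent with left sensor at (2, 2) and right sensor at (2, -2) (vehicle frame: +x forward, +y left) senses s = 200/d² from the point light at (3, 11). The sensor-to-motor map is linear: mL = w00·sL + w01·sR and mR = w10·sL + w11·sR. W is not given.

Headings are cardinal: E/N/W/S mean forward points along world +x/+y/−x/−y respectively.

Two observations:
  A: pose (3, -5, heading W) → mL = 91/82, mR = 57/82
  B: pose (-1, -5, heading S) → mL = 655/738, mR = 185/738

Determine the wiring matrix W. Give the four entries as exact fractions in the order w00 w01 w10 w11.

obs A: pose=(3,-5,W) → sL=25/41, sR=1, mL=91/82, mR=57/82
obs B: pose=(-1,-5,S) → sL=25/41, sR=5/9, mL=655/738, mR=185/738
sensor matrix S = [[25/41, 1], [25/41, 5/9]]; det S = -100/369
solve [mL_A; mL_B] = S·[w00; w01] and [mR_A; mR_B] = S·[w10; w11]:
  w00 = 1, w01 = 1/2, w10 = -1/2, w11 = 1

1 1/2 -1/2 1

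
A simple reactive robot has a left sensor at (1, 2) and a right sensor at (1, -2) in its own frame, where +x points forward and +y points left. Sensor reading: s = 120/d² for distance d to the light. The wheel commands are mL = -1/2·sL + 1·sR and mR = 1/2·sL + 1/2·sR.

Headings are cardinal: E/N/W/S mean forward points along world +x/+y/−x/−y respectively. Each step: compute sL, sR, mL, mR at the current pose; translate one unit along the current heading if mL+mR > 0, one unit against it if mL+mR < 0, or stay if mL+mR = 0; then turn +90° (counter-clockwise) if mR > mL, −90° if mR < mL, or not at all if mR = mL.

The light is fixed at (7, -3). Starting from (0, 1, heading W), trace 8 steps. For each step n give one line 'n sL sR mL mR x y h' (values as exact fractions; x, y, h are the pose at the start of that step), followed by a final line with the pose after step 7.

0 30/17 6/5 27/85 126/85 0 1 W
1 8/3 120/109 -76/327 616/327 -1 1 S
2 60/37 12/5 294/185 372/185 -1 0 E
3 120/97 120/41 9180/3977 8280/3977 0 0 N
4 5/3 3 13/6 7/3 0 1 E
5 120/89 120/41 8220/3649 7800/3649 1 1 N
6 60/37 60/17 1710/629 1620/629 1 2 E
7 24/5 24/13 -36/65 216/65 2 2 S
final 2 1 E

n=0: pose=(0,1,W); sL=30/17, sR=6/5; mL=27/85, mR=126/85; mL+mR=9/5 → advance +1; mR−mL=99/85 → turn +1·90°
n=1: pose=(-1,1,S); sL=8/3, sR=120/109; mL=-76/327, mR=616/327; mL+mR=180/109 → advance +1; mR−mL=692/327 → turn +1·90°
n=2: pose=(-1,0,E); sL=60/37, sR=12/5; mL=294/185, mR=372/185; mL+mR=18/5 → advance +1; mR−mL=78/185 → turn +1·90°
n=3: pose=(0,0,N); sL=120/97, sR=120/41; mL=9180/3977, mR=8280/3977; mL+mR=180/41 → advance +1; mR−mL=-900/3977 → turn -1·90°
n=4: pose=(0,1,E); sL=5/3, sR=3; mL=13/6, mR=7/3; mL+mR=9/2 → advance +1; mR−mL=1/6 → turn +1·90°
n=5: pose=(1,1,N); sL=120/89, sR=120/41; mL=8220/3649, mR=7800/3649; mL+mR=180/41 → advance +1; mR−mL=-420/3649 → turn -1·90°
n=6: pose=(1,2,E); sL=60/37, sR=60/17; mL=1710/629, mR=1620/629; mL+mR=90/17 → advance +1; mR−mL=-90/629 → turn -1·90°
n=7: pose=(2,2,S); sL=24/5, sR=24/13; mL=-36/65, mR=216/65; mL+mR=36/13 → advance +1; mR−mL=252/65 → turn +1·90°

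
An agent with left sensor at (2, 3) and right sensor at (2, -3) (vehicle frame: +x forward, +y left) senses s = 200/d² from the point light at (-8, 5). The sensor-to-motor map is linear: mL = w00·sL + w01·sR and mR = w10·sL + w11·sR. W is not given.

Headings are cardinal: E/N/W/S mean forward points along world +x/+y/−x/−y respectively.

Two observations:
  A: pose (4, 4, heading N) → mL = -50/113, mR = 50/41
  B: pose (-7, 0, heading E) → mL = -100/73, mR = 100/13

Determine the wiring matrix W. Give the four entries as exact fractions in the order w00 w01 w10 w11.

obs A: pose=(4,4,N) → sL=100/41, sR=100/113, mL=-50/113, mR=50/41
obs B: pose=(-7,0,E) → sL=200/13, sR=200/73, mL=-100/73, mR=100/13
sensor matrix S = [[100/41, 100/113], [200/13, 200/73]]; det S = -30480000/4396717
solve [mL_A; mL_B] = S·[w00; w01] and [mR_A; mR_B] = S·[w10; w11]:
  w00 = 0, w01 = -1/2, w10 = 1/2, w11 = 0

0 -1/2 1/2 0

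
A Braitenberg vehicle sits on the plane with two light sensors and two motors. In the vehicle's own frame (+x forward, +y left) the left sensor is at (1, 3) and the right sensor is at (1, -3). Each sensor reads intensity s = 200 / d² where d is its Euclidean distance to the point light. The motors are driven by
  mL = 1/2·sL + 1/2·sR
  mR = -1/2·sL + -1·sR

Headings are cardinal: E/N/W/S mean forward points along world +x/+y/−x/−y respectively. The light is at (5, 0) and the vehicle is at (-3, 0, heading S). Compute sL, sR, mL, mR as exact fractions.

left sensor world pos  = (0, -1); dL² = 26
right sensor world pos = (-6, -1); dR² = 122
sL = 200/26 = 100/13
sR = 200/122 = 100/61
mL = 1/2·sL + 1/2·sR = 3700/793
mR = -1/2·sL + -1·sR = -4350/793

100/13 100/61 3700/793 -4350/793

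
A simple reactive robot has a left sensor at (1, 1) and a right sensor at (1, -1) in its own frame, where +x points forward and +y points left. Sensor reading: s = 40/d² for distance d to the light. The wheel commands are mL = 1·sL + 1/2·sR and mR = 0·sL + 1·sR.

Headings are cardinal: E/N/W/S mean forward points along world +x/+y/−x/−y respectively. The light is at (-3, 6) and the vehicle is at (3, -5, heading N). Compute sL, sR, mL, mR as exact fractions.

left sensor world pos  = (2, -4); dL² = 125
right sensor world pos = (4, -4); dR² = 149
sL = 40/125 = 8/25
sR = 40/149 = 40/149
mL = 1·sL + 1/2·sR = 1692/3725
mR = 0·sL + 1·sR = 40/149

8/25 40/149 1692/3725 40/149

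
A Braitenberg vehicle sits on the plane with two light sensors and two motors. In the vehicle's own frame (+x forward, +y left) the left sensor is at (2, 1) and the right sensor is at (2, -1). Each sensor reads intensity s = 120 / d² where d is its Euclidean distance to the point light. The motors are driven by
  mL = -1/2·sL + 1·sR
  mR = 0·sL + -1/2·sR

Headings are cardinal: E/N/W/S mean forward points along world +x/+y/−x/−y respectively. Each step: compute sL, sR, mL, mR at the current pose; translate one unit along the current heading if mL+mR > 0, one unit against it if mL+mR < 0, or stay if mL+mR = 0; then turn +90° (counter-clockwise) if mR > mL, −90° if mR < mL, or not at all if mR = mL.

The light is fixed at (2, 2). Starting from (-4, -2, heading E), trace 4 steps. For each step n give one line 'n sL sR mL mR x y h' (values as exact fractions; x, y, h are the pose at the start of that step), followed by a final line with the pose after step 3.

0 24/5 120/41 108/205 -60/41 -4 -2 E
1 5/3 6/5 11/30 -3/5 -5 -2 S
2 120/97 24/17 1308/1649 -12/17 -5 -1 W
3 60/41 12/5 342/205 -6/5 -6 -1 N
final -6 0 E

n=0: pose=(-4,-2,E); sL=24/5, sR=120/41; mL=108/205, mR=-60/41; mL+mR=-192/205 → advance -1; mR−mL=-408/205 → turn -1·90°
n=1: pose=(-5,-2,S); sL=5/3, sR=6/5; mL=11/30, mR=-3/5; mL+mR=-7/30 → advance -1; mR−mL=-29/30 → turn -1·90°
n=2: pose=(-5,-1,W); sL=120/97, sR=24/17; mL=1308/1649, mR=-12/17; mL+mR=144/1649 → advance +1; mR−mL=-2472/1649 → turn -1·90°
n=3: pose=(-6,-1,N); sL=60/41, sR=12/5; mL=342/205, mR=-6/5; mL+mR=96/205 → advance +1; mR−mL=-588/205 → turn -1·90°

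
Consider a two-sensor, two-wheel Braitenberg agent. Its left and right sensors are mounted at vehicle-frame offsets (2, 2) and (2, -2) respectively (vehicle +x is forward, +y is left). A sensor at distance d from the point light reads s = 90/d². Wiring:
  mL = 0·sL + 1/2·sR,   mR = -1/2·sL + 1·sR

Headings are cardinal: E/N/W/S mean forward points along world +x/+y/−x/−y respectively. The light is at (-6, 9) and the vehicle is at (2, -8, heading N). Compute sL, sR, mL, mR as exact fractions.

10/29 18/65 9/65 197/1885

left sensor world pos  = (0, -6); dL² = 261
right sensor world pos = (4, -6); dR² = 325
sL = 90/261 = 10/29
sR = 90/325 = 18/65
mL = 0·sL + 1/2·sR = 9/65
mR = -1/2·sL + 1·sR = 197/1885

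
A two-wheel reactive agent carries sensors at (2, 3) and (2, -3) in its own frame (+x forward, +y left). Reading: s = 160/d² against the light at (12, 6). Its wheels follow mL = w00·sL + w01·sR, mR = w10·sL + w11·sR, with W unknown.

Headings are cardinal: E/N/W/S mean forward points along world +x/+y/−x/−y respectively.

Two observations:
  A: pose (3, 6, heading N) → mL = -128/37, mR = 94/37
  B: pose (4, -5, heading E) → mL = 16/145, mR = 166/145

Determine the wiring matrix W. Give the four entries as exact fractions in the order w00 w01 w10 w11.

obs A: pose=(3,6,N) → sL=40/37, sR=4, mL=-128/37, mR=94/37
obs B: pose=(4,-5,E) → sL=8/5, sR=20/29, mL=16/145, mR=166/145
sensor matrix S = [[40/37, 4], [8/5, 20/29]]; det S = -30336/5365
solve [mL_A; mL_B] = S·[w00; w01] and [mR_A; mR_B] = S·[w10; w11]:
  w00 = 1/2, w01 = -1, w10 = 1/2, w11 = 1/2

1/2 -1 1/2 1/2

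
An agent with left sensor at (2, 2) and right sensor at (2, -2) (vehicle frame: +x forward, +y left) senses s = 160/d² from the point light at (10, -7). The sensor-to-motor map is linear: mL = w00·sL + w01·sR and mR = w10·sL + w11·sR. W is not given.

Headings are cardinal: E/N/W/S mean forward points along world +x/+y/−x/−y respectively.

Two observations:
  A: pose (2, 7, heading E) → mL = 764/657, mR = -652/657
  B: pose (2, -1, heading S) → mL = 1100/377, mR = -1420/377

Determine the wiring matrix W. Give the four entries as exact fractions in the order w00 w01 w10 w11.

1/2 1 -1 -1/2

obs A: pose=(2,7,E) → sL=40/73, sR=8/9, mL=764/657, mR=-652/657
obs B: pose=(2,-1,S) → sL=40/13, sR=40/29, mL=1100/377, mR=-1420/377
sensor matrix S = [[40/73, 8/9], [40/13, 40/29]]; det S = -490240/247689
solve [mL_A; mL_B] = S·[w00; w01] and [mR_A; mR_B] = S·[w10; w11]:
  w00 = 1/2, w01 = 1, w10 = -1, w11 = -1/2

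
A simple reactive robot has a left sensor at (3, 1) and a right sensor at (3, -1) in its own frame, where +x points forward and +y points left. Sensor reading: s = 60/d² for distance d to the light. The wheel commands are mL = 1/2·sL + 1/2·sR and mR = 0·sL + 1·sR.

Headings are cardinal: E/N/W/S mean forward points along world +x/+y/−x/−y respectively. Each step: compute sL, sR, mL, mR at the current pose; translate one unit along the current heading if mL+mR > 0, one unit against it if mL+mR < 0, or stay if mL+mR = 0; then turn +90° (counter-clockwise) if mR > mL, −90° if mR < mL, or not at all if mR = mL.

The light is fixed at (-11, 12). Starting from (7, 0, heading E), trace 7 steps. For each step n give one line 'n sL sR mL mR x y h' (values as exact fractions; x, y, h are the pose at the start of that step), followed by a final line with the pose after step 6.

n=0: pose=(7,0,E); sL=30/281, sR=6/61; mL=1758/17141, mR=6/61; mL+mR=3444/17141 → advance +1; mR−mL=-72/17141 → turn -1·90°
n=1: pose=(8,0,S); sL=12/125, sR=20/183; mL=2348/22875, mR=20/183; mL+mR=1616/7625 → advance +1; mR−mL=152/22875 → turn +1·90°
n=2: pose=(8,-1,E); sL=15/157, sR=3/34; mL=981/10676, mR=3/34; mL+mR=1923/10676 → advance +1; mR−mL=-39/10676 → turn -1·90°
n=3: pose=(9,-1,S); sL=60/697, sR=60/617; mL=39420/430049, mR=60/617; mL+mR=81240/430049 → advance +1; mR−mL=2400/430049 → turn +1·90°
n=4: pose=(9,-2,E); sL=30/349, sR=30/377; mL=10890/131573, mR=30/377; mL+mR=21360/131573 → advance +1; mR−mL=-420/131573 → turn -1·90°
n=5: pose=(10,-2,S); sL=60/773, sR=60/689; mL=43860/532597, mR=60/689; mL+mR=90240/532597 → advance +1; mR−mL=2520/532597 → turn +1·90°
n=6: pose=(10,-3,E); sL=15/193, sR=15/208; mL=6015/80288, mR=15/208; mL+mR=11805/80288 → advance +1; mR−mL=-225/80288 → turn -1·90°

0 30/281 6/61 1758/17141 6/61 7 0 E
1 12/125 20/183 2348/22875 20/183 8 0 S
2 15/157 3/34 981/10676 3/34 8 -1 E
3 60/697 60/617 39420/430049 60/617 9 -1 S
4 30/349 30/377 10890/131573 30/377 9 -2 E
5 60/773 60/689 43860/532597 60/689 10 -2 S
6 15/193 15/208 6015/80288 15/208 10 -3 E
final 11 -3 S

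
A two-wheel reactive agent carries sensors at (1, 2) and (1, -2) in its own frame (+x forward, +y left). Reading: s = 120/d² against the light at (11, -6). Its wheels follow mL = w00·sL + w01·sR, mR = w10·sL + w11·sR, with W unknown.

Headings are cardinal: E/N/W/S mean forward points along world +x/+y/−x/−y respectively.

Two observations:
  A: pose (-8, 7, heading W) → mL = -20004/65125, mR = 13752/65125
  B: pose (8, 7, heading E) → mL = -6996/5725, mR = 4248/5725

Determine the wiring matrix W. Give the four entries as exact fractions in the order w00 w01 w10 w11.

obs A: pose=(-8,7,W) → sL=120/521, sR=24/125, mL=-20004/65125, mR=13752/65125
obs B: pose=(8,7,E) → sL=120/229, sR=24/25, mL=-6996/5725, mR=4248/5725
sensor matrix S = [[120/521, 24/125], [120/229, 24/25]]; det S = 359424/2982725
solve [mL_A; mL_B] = S·[w00; w01] and [mR_A; mR_B] = S·[w10; w11]:
  w00 = -1/2, w01 = -1, w10 = 1/2, w11 = 1/2

-1/2 -1 1/2 1/2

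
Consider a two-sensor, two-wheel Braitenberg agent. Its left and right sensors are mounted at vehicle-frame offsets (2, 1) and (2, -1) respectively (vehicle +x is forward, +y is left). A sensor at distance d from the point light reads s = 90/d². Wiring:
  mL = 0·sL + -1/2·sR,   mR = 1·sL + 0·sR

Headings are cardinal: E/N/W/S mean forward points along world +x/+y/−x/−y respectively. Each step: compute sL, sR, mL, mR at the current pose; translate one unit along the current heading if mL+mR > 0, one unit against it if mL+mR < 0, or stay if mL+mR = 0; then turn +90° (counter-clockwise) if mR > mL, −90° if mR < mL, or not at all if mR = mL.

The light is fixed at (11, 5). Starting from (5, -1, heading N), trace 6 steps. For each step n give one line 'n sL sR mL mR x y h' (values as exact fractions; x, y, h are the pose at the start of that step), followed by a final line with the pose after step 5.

n=0: pose=(5,-1,N); sL=18/13, sR=90/41; mL=-45/41, mR=18/13; mL+mR=153/533 → advance +1; mR−mL=1323/533 → turn +1·90°
n=1: pose=(5,0,W); sL=9/10, sR=9/8; mL=-9/16, mR=9/10; mL+mR=27/80 → advance +1; mR−mL=117/80 → turn +1·90°
n=2: pose=(4,0,S); sL=18/17, sR=90/113; mL=-45/113, mR=18/17; mL+mR=1269/1921 → advance +1; mR−mL=2799/1921 → turn +1·90°
n=3: pose=(4,-1,E); sL=9/5, sR=45/37; mL=-45/74, mR=9/5; mL+mR=441/370 → advance +1; mR−mL=891/370 → turn +1·90°
n=4: pose=(5,-1,N); sL=18/13, sR=90/41; mL=-45/41, mR=18/13; mL+mR=153/533 → advance +1; mR−mL=1323/533 → turn +1·90°
n=5: pose=(5,0,W); sL=9/10, sR=9/8; mL=-9/16, mR=9/10; mL+mR=27/80 → advance +1; mR−mL=117/80 → turn +1·90°

0 18/13 90/41 -45/41 18/13 5 -1 N
1 9/10 9/8 -9/16 9/10 5 0 W
2 18/17 90/113 -45/113 18/17 4 0 S
3 9/5 45/37 -45/74 9/5 4 -1 E
4 18/13 90/41 -45/41 18/13 5 -1 N
5 9/10 9/8 -9/16 9/10 5 0 W
final 4 0 S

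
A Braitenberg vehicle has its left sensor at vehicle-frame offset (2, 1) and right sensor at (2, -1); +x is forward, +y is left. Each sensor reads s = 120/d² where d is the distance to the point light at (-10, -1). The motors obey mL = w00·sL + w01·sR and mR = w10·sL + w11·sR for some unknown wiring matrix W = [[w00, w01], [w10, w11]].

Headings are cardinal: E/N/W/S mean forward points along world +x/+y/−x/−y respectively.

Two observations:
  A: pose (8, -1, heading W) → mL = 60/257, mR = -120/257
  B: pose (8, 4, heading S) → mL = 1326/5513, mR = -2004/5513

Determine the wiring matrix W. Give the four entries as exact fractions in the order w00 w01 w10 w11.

obs A: pose=(8,-1,W) → sL=120/257, sR=120/257, mL=60/257, mR=-120/257
obs B: pose=(8,4,S) → sL=12/37, sR=60/149, mL=1326/5513, mR=-2004/5513
sensor matrix S = [[120/257, 120/257], [12/37, 60/149]]; det S = 51840/1416841
solve [mL_A; mL_B] = S·[w00; w01] and [mR_A; mR_B] = S·[w10; w11]:
  w00 = -1/2, w01 = 1, w10 = -1/2, w11 = -1/2

-1/2 1 -1/2 -1/2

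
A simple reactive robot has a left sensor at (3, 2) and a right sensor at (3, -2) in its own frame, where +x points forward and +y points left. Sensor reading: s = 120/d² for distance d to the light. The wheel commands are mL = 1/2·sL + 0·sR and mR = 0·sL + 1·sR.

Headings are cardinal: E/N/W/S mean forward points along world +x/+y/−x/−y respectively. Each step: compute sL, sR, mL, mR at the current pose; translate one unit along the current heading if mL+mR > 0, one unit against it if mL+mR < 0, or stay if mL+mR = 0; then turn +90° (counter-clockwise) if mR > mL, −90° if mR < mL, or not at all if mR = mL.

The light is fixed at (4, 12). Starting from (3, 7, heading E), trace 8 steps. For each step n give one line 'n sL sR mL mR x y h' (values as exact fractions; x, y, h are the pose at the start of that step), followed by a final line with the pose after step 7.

0 120/13 120/53 60/13 120/53 3 7 E
1 30/17 30/17 15/17 30/17 4 7 S
2 24/5 120/73 12/5 120/73 4 6 E
3 4/3 60/41 2/3 60/41 5 6 S
4 120/41 120/97 60/41 120/97 5 5 E
5 30/29 6/5 15/29 6/5 6 5 S
6 120/61 24/25 60/61 24/25 6 4 E
7 60/73 60/61 30/73 60/61 7 4 S
final 7 3 E

n=0: pose=(3,7,E); sL=120/13, sR=120/53; mL=60/13, mR=120/53; mL+mR=4740/689 → advance +1; mR−mL=-1620/689 → turn -1·90°
n=1: pose=(4,7,S); sL=30/17, sR=30/17; mL=15/17, mR=30/17; mL+mR=45/17 → advance +1; mR−mL=15/17 → turn +1·90°
n=2: pose=(4,6,E); sL=24/5, sR=120/73; mL=12/5, mR=120/73; mL+mR=1476/365 → advance +1; mR−mL=-276/365 → turn -1·90°
n=3: pose=(5,6,S); sL=4/3, sR=60/41; mL=2/3, mR=60/41; mL+mR=262/123 → advance +1; mR−mL=98/123 → turn +1·90°
n=4: pose=(5,5,E); sL=120/41, sR=120/97; mL=60/41, mR=120/97; mL+mR=10740/3977 → advance +1; mR−mL=-900/3977 → turn -1·90°
n=5: pose=(6,5,S); sL=30/29, sR=6/5; mL=15/29, mR=6/5; mL+mR=249/145 → advance +1; mR−mL=99/145 → turn +1·90°
n=6: pose=(6,4,E); sL=120/61, sR=24/25; mL=60/61, mR=24/25; mL+mR=2964/1525 → advance +1; mR−mL=-36/1525 → turn -1·90°
n=7: pose=(7,4,S); sL=60/73, sR=60/61; mL=30/73, mR=60/61; mL+mR=6210/4453 → advance +1; mR−mL=2550/4453 → turn +1·90°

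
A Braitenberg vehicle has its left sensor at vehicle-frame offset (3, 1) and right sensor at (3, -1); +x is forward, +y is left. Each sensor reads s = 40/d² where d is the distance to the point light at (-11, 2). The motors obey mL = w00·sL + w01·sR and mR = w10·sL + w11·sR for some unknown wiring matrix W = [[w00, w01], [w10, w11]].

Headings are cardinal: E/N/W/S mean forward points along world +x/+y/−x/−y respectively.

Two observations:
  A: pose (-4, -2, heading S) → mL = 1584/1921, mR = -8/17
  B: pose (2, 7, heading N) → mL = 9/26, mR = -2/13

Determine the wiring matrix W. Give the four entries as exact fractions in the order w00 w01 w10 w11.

1 1 0 -1

obs A: pose=(-4,-2,S) → sL=40/113, sR=8/17, mL=1584/1921, mR=-8/17
obs B: pose=(2,7,N) → sL=5/26, sR=2/13, mL=9/26, mR=-2/13
sensor matrix S = [[40/113, 8/17], [5/26, 2/13]]; det S = -900/24973
solve [mL_A; mL_B] = S·[w00; w01] and [mR_A; mR_B] = S·[w10; w11]:
  w00 = 1, w01 = 1, w10 = 0, w11 = -1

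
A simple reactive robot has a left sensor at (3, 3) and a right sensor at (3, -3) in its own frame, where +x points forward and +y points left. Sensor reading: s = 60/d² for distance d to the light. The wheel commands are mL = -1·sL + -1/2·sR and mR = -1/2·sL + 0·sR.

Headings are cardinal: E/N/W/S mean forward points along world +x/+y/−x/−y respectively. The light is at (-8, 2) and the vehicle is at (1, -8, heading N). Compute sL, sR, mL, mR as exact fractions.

left sensor world pos  = (-2, -5); dL² = 85
right sensor world pos = (4, -5); dR² = 193
sL = 60/85 = 12/17
sR = 60/193 = 60/193
mL = -1·sL + -1/2·sR = -2826/3281
mR = -1/2·sL + 0·sR = -6/17

12/17 60/193 -2826/3281 -6/17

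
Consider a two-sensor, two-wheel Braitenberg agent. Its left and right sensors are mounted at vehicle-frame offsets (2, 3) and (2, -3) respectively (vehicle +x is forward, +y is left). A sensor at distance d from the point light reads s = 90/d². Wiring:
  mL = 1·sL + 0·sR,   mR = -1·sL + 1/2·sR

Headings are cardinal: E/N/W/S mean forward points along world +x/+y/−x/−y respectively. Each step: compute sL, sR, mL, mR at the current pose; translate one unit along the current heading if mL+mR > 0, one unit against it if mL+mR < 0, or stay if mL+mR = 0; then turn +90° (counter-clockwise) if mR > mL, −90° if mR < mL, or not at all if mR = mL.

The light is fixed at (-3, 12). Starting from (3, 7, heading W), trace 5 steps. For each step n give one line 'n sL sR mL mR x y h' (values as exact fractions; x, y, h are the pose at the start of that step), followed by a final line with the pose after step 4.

n=0: pose=(3,7,W); sL=9/8, sR=9/2; mL=9/8, mR=9/8; mL+mR=9/4 → advance +1; mR−mL=0 → turn +0·90°
n=1: pose=(2,7,W); sL=90/73, sR=90/13; mL=90/73, mR=2115/949; mL+mR=45/13 → advance +1; mR−mL=945/949 → turn +1·90°
n=2: pose=(1,7,S); sL=45/49, sR=9/5; mL=45/49, mR=-9/490; mL+mR=9/10 → advance +1; mR−mL=-459/490 → turn -1·90°
n=3: pose=(1,6,W); sL=18/17, sR=90/13; mL=18/17, mR=531/221; mL+mR=45/13 → advance +1; mR−mL=297/221 → turn +1·90°
n=4: pose=(0,6,S); sL=9/10, sR=45/32; mL=9/10, mR=-63/320; mL+mR=45/64 → advance +1; mR−mL=-351/320 → turn -1·90°

0 9/8 9/2 9/8 9/8 3 7 W
1 90/73 90/13 90/73 2115/949 2 7 W
2 45/49 9/5 45/49 -9/490 1 7 S
3 18/17 90/13 18/17 531/221 1 6 W
4 9/10 45/32 9/10 -63/320 0 6 S
final 0 5 W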